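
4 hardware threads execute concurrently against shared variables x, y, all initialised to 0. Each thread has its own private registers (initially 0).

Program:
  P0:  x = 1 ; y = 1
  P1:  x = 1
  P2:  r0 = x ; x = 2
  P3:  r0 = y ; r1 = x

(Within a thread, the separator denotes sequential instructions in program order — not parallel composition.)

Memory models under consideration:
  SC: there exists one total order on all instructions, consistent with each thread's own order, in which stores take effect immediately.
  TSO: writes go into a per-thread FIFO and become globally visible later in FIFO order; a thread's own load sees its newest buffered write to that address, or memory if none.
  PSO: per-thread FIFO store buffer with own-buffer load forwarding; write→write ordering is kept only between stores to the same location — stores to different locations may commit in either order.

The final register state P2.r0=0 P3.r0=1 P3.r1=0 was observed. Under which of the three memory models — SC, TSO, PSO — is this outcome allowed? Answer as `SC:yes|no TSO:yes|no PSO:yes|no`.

outcome vector order: (P2.r0,P3.r0,P3.r1)
SC (10): 000 001 002 011 012 100 101 102 111 112
TSO (10): 000 001 002 011 012 100 101 102 111 112
PSO (12): 000 001 002 010 011 012 100 101 102 110 111 112
target 010 ∈ {PSO}

SC:no TSO:no PSO:yes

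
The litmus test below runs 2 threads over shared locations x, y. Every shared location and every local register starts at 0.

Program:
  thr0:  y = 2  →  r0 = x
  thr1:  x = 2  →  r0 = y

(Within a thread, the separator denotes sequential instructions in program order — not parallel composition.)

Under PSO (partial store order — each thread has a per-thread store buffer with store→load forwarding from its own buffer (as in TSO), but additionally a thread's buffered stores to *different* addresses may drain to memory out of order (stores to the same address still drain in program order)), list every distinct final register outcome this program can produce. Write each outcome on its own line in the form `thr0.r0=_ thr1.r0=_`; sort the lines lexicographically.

thr0.r0=0 thr1.r0=0
thr0.r0=0 thr1.r0=2
thr0.r0=2 thr1.r0=0
thr0.r0=2 thr1.r0=2

outcome vector order: (thr0.r0,thr1.r0)
|PSO outcomes| = 4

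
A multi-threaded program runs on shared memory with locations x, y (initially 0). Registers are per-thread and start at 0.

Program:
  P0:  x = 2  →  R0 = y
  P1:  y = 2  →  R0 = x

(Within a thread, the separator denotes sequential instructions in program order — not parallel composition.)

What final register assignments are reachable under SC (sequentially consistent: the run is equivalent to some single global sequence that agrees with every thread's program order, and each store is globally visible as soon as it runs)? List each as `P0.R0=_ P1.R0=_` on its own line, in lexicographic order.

P0.R0=0 P1.R0=2
P0.R0=2 P1.R0=0
P0.R0=2 P1.R0=2

outcome vector order: (P0.R0,P1.R0)
|SC outcomes| = 3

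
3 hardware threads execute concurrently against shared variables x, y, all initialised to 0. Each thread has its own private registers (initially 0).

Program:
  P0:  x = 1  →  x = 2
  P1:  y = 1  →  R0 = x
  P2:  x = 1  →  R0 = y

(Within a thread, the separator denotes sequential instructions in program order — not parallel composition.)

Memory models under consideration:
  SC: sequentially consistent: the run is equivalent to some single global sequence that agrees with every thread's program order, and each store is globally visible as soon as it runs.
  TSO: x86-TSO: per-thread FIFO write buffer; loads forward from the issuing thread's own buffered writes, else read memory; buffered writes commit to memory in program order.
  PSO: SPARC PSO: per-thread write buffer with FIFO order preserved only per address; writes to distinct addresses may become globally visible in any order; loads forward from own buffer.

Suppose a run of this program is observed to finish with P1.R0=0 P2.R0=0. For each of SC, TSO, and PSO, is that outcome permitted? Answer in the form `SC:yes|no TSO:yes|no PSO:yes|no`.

outcome vector order: (P1.R0,P2.R0)
under SC → <0 1> <1 0> <1 1> <2 0> <2 1>
under TSO → <0 0> <0 1> <1 0> <1 1> <2 0> <2 1>
under PSO → <0 0> <0 1> <1 0> <1 1> <2 0> <2 1>
target <0 0> ∈ {TSO,PSO}

SC:no TSO:yes PSO:yes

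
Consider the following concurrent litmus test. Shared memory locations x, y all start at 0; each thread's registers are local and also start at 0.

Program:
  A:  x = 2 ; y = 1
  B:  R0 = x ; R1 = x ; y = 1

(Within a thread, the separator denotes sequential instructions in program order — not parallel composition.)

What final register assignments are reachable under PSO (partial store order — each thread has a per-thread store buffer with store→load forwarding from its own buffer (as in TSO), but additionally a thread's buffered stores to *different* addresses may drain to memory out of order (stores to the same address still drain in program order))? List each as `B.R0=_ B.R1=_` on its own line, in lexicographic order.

outcome vector order: (B.R0,B.R1)
|PSO outcomes| = 3

B.R0=0 B.R1=0
B.R0=0 B.R1=2
B.R0=2 B.R1=2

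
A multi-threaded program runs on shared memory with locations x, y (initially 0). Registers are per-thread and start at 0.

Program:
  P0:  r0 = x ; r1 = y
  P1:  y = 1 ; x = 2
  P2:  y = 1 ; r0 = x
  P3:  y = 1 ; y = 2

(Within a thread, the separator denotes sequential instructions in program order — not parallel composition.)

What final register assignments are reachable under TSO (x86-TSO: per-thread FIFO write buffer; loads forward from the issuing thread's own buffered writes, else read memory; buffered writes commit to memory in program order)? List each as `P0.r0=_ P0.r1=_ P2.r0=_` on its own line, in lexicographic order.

outcome vector order: (P0.r0,P0.r1,P2.r0)
|TSO outcomes| = 10

P0.r0=0 P0.r1=0 P2.r0=0
P0.r0=0 P0.r1=0 P2.r0=2
P0.r0=0 P0.r1=1 P2.r0=0
P0.r0=0 P0.r1=1 P2.r0=2
P0.r0=0 P0.r1=2 P2.r0=0
P0.r0=0 P0.r1=2 P2.r0=2
P0.r0=2 P0.r1=1 P2.r0=0
P0.r0=2 P0.r1=1 P2.r0=2
P0.r0=2 P0.r1=2 P2.r0=0
P0.r0=2 P0.r1=2 P2.r0=2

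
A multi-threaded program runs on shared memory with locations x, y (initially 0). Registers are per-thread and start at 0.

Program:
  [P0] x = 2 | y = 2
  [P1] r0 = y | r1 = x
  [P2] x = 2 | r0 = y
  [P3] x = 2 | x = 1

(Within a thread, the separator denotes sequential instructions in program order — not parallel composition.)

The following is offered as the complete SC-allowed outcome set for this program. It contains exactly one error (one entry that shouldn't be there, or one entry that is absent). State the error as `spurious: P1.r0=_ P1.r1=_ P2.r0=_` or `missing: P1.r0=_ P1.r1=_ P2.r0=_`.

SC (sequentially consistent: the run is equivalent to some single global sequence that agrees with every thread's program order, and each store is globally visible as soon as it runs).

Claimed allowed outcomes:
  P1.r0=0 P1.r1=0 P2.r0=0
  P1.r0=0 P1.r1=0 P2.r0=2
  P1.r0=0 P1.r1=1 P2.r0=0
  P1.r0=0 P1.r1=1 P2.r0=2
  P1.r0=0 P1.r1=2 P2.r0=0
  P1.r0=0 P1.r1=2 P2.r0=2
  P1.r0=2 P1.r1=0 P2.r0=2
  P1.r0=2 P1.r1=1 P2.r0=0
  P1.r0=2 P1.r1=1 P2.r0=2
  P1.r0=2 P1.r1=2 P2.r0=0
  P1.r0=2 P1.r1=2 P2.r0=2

spurious: P1.r0=2 P1.r1=0 P2.r0=2

outcome vector order: (P1.r0,P1.r1,P2.r0)
SC: 10 outcomes — {0/0/0, 0/0/2, 0/1/0, 0/1/2, 0/2/0, 0/2/2, 2/1/0, 2/1/2, 2/2/0, 2/2/2}
claimed∖SC = {2/0/2}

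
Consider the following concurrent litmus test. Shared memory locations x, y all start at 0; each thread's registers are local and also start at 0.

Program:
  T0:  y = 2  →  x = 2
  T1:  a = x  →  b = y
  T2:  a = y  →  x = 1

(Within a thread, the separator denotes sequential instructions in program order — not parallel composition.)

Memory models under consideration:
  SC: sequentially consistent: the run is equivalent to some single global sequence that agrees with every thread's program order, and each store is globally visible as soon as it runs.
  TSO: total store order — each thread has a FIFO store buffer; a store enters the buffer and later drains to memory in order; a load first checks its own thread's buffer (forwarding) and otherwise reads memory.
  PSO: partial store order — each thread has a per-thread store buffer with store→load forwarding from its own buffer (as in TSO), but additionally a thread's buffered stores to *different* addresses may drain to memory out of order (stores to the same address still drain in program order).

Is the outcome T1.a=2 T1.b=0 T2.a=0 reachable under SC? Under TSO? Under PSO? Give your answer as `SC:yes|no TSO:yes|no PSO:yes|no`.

outcome vector order: (T1.a,T1.b,T2.a)
SC (9): 0/0/0 0/0/2 0/2/0 0/2/2 1/0/0 1/2/0 1/2/2 2/2/0 2/2/2
TSO (9): 0/0/0 0/0/2 0/2/0 0/2/2 1/0/0 1/2/0 1/2/2 2/2/0 2/2/2
PSO (11): 0/0/0 0/0/2 0/2/0 0/2/2 1/0/0 1/2/0 1/2/2 2/0/0 2/0/2 2/2/0 2/2/2
target 2/0/0 ∈ {PSO}

SC:no TSO:no PSO:yes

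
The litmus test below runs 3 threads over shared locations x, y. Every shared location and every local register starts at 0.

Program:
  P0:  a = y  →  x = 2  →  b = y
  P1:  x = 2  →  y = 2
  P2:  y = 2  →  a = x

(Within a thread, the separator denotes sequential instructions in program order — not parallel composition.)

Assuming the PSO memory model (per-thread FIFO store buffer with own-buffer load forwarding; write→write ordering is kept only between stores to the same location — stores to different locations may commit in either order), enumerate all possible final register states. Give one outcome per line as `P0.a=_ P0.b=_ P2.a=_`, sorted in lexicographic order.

P0.a=0 P0.b=0 P2.a=0
P0.a=0 P0.b=0 P2.a=2
P0.a=0 P0.b=2 P2.a=0
P0.a=0 P0.b=2 P2.a=2
P0.a=2 P0.b=2 P2.a=0
P0.a=2 P0.b=2 P2.a=2

outcome vector order: (P0.a,P0.b,P2.a)
|PSO outcomes| = 6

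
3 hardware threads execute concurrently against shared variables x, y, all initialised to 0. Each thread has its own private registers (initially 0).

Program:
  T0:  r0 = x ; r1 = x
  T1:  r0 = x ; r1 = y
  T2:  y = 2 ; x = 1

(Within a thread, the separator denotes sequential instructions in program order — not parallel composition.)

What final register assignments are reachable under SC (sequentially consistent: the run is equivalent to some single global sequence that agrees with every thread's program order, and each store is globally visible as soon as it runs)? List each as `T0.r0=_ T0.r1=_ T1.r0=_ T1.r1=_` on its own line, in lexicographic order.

T0.r0=0 T0.r1=0 T1.r0=0 T1.r1=0
T0.r0=0 T0.r1=0 T1.r0=0 T1.r1=2
T0.r0=0 T0.r1=0 T1.r0=1 T1.r1=2
T0.r0=0 T0.r1=1 T1.r0=0 T1.r1=0
T0.r0=0 T0.r1=1 T1.r0=0 T1.r1=2
T0.r0=0 T0.r1=1 T1.r0=1 T1.r1=2
T0.r0=1 T0.r1=1 T1.r0=0 T1.r1=0
T0.r0=1 T0.r1=1 T1.r0=0 T1.r1=2
T0.r0=1 T0.r1=1 T1.r0=1 T1.r1=2

outcome vector order: (T0.r0,T0.r1,T1.r0,T1.r1)
|SC outcomes| = 9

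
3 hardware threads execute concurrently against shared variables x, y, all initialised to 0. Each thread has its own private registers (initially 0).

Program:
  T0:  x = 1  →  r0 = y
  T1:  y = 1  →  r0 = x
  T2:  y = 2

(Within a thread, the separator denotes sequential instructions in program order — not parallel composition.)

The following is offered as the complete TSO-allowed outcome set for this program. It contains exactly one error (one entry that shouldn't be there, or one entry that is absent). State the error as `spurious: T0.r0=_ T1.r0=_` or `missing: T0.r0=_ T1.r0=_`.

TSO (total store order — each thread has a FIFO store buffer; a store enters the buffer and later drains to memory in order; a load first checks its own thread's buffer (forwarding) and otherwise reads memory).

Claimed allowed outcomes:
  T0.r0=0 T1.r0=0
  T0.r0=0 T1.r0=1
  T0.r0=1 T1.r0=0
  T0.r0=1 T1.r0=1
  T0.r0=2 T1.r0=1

outcome vector order: (T0.r0,T1.r0)
TSO (6): (0,0); (0,1); (1,0); (1,1); (2,0); (2,1)
TSO∖claimed = {(2,0)}

missing: T0.r0=2 T1.r0=0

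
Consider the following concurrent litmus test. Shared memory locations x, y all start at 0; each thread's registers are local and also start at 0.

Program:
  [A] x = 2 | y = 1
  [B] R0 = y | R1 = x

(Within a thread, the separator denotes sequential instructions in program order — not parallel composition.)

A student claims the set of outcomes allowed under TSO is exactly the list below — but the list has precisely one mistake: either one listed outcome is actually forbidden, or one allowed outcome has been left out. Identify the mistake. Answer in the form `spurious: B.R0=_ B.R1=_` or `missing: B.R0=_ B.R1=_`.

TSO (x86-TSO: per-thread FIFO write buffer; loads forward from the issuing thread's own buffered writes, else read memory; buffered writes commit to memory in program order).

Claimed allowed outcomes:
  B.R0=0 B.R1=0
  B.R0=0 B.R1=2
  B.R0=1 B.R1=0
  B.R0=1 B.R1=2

outcome vector order: (B.R0,B.R1)
[TSO] allowed = {00, 02, 12}
claimed∖TSO = {10}

spurious: B.R0=1 B.R1=0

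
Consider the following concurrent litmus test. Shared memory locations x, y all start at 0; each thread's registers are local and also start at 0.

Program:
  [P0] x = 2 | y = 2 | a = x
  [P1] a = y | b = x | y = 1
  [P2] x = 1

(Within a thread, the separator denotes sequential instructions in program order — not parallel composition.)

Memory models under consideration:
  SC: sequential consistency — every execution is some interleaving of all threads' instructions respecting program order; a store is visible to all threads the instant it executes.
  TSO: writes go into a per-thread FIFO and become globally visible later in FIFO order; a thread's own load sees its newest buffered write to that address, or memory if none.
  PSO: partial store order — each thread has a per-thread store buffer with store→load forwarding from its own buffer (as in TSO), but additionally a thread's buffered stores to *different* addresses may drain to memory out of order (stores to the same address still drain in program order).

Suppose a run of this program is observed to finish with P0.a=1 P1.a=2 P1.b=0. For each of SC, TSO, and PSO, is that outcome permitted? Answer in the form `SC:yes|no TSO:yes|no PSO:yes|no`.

outcome vector order: (P0.a,P1.a,P1.b)
SC (10): 1/0/0, 1/0/1, 1/0/2, 1/2/1, 1/2/2, 2/0/0, 2/0/1, 2/0/2, 2/2/1, 2/2/2
TSO (10): 1/0/0, 1/0/1, 1/0/2, 1/2/1, 1/2/2, 2/0/0, 2/0/1, 2/0/2, 2/2/1, 2/2/2
PSO (12): 1/0/0, 1/0/1, 1/0/2, 1/2/0, 1/2/1, 1/2/2, 2/0/0, 2/0/1, 2/0/2, 2/2/0, 2/2/1, 2/2/2
target 1/2/0 ∈ {PSO}

SC:no TSO:no PSO:yes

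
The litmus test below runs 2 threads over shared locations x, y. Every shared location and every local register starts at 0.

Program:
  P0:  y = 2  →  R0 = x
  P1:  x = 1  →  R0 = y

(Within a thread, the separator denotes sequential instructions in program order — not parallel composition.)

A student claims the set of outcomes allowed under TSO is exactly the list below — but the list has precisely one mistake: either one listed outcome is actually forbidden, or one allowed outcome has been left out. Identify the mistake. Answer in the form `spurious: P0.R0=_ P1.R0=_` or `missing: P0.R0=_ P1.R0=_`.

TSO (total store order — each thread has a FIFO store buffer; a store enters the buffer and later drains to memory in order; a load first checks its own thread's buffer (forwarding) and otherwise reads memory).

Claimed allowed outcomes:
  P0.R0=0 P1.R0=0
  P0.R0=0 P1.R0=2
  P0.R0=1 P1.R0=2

outcome vector order: (P0.R0,P1.R0)
TSO: 4 outcomes — {<0 0>, <0 2>, <1 0>, <1 2>}
TSO∖claimed = {<1 0>}

missing: P0.R0=1 P1.R0=0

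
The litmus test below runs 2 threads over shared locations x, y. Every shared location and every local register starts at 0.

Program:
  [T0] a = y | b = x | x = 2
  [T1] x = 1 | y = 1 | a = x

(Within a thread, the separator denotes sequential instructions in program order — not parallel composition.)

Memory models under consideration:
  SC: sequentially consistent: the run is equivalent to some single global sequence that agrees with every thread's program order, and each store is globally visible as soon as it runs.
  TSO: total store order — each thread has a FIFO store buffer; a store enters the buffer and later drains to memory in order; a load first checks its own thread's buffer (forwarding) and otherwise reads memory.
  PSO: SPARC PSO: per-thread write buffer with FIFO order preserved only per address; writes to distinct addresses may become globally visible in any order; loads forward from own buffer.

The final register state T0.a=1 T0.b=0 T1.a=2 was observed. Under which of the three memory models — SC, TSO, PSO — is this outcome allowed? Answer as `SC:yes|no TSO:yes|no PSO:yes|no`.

outcome vector order: (T0.a,T0.b,T1.a)
SC: 6 outcomes — {<0 0 1> <0 0 2> <0 1 1> <0 1 2> <1 1 1> <1 1 2>}
TSO: 6 outcomes — {<0 0 1> <0 0 2> <0 1 1> <0 1 2> <1 1 1> <1 1 2>}
PSO: 8 outcomes — {<0 0 1> <0 0 2> <0 1 1> <0 1 2> <1 0 1> <1 0 2> <1 1 1> <1 1 2>}
target <1 0 2> ∈ {PSO}

SC:no TSO:no PSO:yes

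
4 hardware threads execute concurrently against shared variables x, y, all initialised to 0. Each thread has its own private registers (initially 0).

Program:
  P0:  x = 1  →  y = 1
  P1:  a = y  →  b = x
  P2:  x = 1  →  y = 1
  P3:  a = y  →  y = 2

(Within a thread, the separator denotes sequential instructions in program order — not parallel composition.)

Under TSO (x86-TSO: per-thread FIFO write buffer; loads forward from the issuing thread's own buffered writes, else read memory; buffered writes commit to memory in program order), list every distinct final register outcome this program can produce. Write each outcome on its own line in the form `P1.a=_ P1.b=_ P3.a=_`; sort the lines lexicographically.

outcome vector order: (P1.a,P1.b,P3.a)
|TSO outcomes| = 9

P1.a=0 P1.b=0 P3.a=0
P1.a=0 P1.b=0 P3.a=1
P1.a=0 P1.b=1 P3.a=0
P1.a=0 P1.b=1 P3.a=1
P1.a=1 P1.b=1 P3.a=0
P1.a=1 P1.b=1 P3.a=1
P1.a=2 P1.b=0 P3.a=0
P1.a=2 P1.b=1 P3.a=0
P1.a=2 P1.b=1 P3.a=1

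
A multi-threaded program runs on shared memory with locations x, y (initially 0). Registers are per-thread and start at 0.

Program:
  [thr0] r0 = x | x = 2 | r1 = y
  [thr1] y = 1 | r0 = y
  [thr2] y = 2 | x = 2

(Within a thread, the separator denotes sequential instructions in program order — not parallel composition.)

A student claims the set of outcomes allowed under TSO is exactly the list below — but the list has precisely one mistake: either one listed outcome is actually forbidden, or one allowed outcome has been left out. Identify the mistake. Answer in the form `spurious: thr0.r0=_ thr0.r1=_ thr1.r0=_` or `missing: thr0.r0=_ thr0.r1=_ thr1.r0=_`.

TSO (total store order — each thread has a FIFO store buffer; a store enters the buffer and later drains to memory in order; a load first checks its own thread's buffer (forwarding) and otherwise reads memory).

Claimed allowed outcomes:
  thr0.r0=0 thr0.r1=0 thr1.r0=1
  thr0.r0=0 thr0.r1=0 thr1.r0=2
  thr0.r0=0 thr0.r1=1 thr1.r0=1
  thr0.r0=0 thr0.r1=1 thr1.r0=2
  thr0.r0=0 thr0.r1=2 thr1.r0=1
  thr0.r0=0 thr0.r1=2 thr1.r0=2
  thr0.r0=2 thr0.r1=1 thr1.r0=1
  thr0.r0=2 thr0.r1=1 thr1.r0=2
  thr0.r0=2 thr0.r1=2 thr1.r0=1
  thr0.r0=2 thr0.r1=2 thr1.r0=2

outcome vector order: (thr0.r0,thr0.r1,thr1.r0)
[TSO] allowed = {001; 002; 011; 012; 021; 022; 211; 221; 222}
claimed∖TSO = {212}

spurious: thr0.r0=2 thr0.r1=1 thr1.r0=2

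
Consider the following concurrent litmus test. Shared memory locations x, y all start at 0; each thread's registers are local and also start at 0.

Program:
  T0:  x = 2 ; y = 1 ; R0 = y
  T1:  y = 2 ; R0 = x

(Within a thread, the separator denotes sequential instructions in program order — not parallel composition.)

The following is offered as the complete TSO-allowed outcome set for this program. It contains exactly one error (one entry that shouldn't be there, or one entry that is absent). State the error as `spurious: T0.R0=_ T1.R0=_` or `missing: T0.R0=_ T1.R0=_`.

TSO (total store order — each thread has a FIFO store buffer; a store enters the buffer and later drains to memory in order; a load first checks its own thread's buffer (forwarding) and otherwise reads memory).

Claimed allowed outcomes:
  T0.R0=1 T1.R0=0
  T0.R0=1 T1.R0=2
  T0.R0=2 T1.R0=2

outcome vector order: (T0.R0,T1.R0)
TSO: 4 outcomes — {10; 12; 20; 22}
TSO∖claimed = {20}

missing: T0.R0=2 T1.R0=0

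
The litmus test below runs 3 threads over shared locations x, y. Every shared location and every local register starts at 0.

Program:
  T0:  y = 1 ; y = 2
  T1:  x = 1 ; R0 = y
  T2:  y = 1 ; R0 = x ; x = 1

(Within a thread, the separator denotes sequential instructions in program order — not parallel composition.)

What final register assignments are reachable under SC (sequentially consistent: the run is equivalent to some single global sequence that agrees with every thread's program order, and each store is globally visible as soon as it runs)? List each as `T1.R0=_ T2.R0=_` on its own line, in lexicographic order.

outcome vector order: (T1.R0,T2.R0)
|SC outcomes| = 5

T1.R0=0 T2.R0=1
T1.R0=1 T2.R0=0
T1.R0=1 T2.R0=1
T1.R0=2 T2.R0=0
T1.R0=2 T2.R0=1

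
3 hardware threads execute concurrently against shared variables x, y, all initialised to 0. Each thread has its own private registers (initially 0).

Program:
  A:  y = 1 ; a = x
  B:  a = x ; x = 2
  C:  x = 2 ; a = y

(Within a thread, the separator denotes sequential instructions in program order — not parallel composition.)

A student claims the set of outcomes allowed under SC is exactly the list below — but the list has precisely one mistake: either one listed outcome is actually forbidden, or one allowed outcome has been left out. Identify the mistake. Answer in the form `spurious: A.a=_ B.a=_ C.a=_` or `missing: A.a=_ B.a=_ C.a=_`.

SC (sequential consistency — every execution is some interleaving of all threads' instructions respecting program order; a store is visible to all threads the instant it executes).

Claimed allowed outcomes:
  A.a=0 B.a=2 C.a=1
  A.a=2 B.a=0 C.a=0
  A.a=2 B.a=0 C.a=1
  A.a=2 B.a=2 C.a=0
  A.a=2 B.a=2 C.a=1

outcome vector order: (A.a,B.a,C.a)
[SC] allowed = {001 021 200 201 220 221}
SC∖claimed = {001}

missing: A.a=0 B.a=0 C.a=1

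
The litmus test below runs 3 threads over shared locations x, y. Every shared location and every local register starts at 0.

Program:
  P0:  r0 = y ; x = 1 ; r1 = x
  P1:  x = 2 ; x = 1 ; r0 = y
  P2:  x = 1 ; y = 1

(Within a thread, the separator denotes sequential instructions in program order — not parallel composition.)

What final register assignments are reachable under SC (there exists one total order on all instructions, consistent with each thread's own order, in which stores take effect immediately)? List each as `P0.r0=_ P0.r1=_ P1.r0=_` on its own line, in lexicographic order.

outcome vector order: (P0.r0,P0.r1,P1.r0)
|SC outcomes| = 7

P0.r0=0 P0.r1=1 P1.r0=0
P0.r0=0 P0.r1=1 P1.r0=1
P0.r0=0 P0.r1=2 P1.r0=0
P0.r0=0 P0.r1=2 P1.r0=1
P0.r0=1 P0.r1=1 P1.r0=0
P0.r0=1 P0.r1=1 P1.r0=1
P0.r0=1 P0.r1=2 P1.r0=1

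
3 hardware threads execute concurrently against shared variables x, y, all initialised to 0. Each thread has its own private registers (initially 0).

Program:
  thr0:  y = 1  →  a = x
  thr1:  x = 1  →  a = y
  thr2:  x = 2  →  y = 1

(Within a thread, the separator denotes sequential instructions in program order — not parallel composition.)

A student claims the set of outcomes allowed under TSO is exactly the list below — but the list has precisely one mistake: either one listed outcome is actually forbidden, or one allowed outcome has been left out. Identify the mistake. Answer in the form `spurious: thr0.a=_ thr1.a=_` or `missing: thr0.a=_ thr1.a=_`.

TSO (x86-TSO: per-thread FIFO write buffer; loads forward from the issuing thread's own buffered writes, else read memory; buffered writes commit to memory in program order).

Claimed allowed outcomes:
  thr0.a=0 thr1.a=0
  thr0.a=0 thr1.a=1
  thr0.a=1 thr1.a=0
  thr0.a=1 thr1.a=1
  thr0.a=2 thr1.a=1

outcome vector order: (thr0.a,thr1.a)
under TSO → 00; 01; 10; 11; 20; 21
TSO∖claimed = {20}

missing: thr0.a=2 thr1.a=0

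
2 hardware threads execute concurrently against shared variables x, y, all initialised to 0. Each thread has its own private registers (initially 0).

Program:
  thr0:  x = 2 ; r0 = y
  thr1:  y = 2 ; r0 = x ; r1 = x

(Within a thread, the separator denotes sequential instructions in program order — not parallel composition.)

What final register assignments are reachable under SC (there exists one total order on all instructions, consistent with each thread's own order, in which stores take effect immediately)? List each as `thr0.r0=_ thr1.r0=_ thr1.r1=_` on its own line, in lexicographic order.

outcome vector order: (thr0.r0,thr1.r0,thr1.r1)
|SC outcomes| = 4

thr0.r0=0 thr1.r0=2 thr1.r1=2
thr0.r0=2 thr1.r0=0 thr1.r1=0
thr0.r0=2 thr1.r0=0 thr1.r1=2
thr0.r0=2 thr1.r0=2 thr1.r1=2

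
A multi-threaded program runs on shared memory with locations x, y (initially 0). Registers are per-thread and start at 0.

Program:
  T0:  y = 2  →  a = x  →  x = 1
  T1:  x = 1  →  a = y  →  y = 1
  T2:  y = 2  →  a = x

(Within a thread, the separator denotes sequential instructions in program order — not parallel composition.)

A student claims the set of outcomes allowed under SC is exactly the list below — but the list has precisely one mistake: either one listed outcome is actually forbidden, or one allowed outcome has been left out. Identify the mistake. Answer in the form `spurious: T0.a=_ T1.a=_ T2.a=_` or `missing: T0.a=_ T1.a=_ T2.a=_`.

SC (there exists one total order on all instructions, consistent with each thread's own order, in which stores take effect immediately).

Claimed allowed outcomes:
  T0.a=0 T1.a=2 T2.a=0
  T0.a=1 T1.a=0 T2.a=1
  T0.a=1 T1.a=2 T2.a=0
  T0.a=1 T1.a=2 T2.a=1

missing: T0.a=0 T1.a=2 T2.a=1

outcome vector order: (T0.a,T1.a,T2.a)
SC: 5 outcomes — {<0 2 0>, <0 2 1>, <1 0 1>, <1 2 0>, <1 2 1>}
SC∖claimed = {<0 2 1>}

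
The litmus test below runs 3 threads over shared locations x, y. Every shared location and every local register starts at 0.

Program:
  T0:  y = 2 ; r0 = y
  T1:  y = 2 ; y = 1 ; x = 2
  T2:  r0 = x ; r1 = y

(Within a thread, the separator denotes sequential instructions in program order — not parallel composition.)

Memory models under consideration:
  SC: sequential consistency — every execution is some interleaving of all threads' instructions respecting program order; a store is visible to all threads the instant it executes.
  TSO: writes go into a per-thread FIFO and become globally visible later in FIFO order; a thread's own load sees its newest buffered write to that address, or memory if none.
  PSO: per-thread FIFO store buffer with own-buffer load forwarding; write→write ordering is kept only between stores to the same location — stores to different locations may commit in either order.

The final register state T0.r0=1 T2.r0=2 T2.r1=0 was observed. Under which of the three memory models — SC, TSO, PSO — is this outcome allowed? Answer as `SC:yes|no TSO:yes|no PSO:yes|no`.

outcome vector order: (T0.r0,T2.r0,T2.r1)
[SC] allowed = {1/0/0; 1/0/1; 1/0/2; 1/2/1; 2/0/0; 2/0/1; 2/0/2; 2/2/1; 2/2/2}
[TSO] allowed = {1/0/0; 1/0/1; 1/0/2; 1/2/1; 2/0/0; 2/0/1; 2/0/2; 2/2/1; 2/2/2}
[PSO] allowed = {1/0/0; 1/0/1; 1/0/2; 1/2/0; 1/2/1; 1/2/2; 2/0/0; 2/0/1; 2/0/2; 2/2/0; 2/2/1; 2/2/2}
target 1/2/0 ∈ {PSO}

SC:no TSO:no PSO:yes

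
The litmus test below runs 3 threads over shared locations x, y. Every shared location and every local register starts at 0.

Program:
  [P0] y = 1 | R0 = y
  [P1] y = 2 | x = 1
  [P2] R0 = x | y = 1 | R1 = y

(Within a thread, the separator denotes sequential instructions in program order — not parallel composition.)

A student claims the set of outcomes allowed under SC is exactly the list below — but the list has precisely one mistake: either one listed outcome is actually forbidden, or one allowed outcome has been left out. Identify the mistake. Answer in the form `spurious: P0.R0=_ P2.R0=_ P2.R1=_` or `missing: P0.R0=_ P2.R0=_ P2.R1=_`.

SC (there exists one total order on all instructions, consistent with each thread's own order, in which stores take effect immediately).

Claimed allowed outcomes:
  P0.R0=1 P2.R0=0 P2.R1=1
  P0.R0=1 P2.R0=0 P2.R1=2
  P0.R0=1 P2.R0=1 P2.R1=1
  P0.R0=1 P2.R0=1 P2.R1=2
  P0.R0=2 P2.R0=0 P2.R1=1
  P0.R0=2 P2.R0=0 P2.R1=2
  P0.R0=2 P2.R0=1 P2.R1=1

spurious: P0.R0=1 P2.R0=1 P2.R1=2

outcome vector order: (P0.R0,P2.R0,P2.R1)
under SC → 1/0/1, 1/0/2, 1/1/1, 2/0/1, 2/0/2, 2/1/1
claimed∖SC = {1/1/2}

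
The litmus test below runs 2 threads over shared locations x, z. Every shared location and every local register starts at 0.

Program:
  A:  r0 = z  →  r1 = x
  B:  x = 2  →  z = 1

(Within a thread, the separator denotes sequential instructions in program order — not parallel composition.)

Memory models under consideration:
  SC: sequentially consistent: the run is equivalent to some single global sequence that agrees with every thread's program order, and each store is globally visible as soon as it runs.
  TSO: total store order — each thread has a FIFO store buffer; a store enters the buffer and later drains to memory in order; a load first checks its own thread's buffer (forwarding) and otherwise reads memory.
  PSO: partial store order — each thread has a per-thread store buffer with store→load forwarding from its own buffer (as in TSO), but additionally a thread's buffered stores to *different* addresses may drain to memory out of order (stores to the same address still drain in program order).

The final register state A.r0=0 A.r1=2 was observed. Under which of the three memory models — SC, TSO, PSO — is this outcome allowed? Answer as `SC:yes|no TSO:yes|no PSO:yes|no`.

SC:yes TSO:yes PSO:yes

outcome vector order: (A.r0,A.r1)
under SC → (0,0); (0,2); (1,2)
under TSO → (0,0); (0,2); (1,2)
under PSO → (0,0); (0,2); (1,0); (1,2)
target (0,2) ∈ {SC,TSO,PSO}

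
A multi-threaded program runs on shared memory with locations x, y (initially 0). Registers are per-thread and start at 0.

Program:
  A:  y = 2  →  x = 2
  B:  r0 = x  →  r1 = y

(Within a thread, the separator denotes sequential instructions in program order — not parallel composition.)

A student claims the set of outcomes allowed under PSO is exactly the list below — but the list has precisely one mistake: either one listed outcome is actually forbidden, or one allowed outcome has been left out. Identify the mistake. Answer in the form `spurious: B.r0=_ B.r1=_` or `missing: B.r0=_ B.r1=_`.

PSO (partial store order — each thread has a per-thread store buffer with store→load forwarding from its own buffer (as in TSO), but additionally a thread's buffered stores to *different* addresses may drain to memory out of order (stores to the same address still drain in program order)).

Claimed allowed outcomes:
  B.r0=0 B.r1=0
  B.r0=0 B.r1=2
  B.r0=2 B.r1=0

missing: B.r0=2 B.r1=2

outcome vector order: (B.r0,B.r1)
under PSO → 0/0; 0/2; 2/0; 2/2
PSO∖claimed = {2/2}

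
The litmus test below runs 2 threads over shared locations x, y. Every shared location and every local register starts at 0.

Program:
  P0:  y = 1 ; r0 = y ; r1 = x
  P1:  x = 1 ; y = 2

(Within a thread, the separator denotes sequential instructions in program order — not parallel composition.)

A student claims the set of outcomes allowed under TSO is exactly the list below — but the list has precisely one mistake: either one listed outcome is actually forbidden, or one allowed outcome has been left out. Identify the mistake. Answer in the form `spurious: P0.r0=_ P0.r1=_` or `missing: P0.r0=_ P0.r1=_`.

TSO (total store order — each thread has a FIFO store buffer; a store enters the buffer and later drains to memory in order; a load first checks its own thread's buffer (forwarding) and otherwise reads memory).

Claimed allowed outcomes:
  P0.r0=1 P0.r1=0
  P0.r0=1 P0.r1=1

missing: P0.r0=2 P0.r1=1

outcome vector order: (P0.r0,P0.r1)
under TSO → <1 0>; <1 1>; <2 1>
TSO∖claimed = {<2 1>}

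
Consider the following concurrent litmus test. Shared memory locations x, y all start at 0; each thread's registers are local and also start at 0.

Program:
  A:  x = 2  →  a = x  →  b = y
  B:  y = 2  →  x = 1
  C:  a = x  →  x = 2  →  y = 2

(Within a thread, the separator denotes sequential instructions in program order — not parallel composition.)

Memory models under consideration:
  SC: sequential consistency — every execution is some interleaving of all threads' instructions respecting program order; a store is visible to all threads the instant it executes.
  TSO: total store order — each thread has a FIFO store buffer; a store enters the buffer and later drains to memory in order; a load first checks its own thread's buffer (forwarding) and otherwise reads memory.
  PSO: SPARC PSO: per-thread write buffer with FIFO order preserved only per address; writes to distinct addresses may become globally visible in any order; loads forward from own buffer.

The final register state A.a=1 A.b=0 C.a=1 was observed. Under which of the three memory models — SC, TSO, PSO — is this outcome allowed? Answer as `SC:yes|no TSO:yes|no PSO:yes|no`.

SC:no TSO:no PSO:yes

outcome vector order: (A.a,A.b,C.a)
[SC] allowed = {1/2/0, 1/2/1, 1/2/2, 2/0/0, 2/0/1, 2/0/2, 2/2/0, 2/2/1, 2/2/2}
[TSO] allowed = {1/2/0, 1/2/1, 1/2/2, 2/0/0, 2/0/1, 2/0/2, 2/2/0, 2/2/1, 2/2/2}
[PSO] allowed = {1/0/0, 1/0/1, 1/0/2, 1/2/0, 1/2/1, 1/2/2, 2/0/0, 2/0/1, 2/0/2, 2/2/0, 2/2/1, 2/2/2}
target 1/0/1 ∈ {PSO}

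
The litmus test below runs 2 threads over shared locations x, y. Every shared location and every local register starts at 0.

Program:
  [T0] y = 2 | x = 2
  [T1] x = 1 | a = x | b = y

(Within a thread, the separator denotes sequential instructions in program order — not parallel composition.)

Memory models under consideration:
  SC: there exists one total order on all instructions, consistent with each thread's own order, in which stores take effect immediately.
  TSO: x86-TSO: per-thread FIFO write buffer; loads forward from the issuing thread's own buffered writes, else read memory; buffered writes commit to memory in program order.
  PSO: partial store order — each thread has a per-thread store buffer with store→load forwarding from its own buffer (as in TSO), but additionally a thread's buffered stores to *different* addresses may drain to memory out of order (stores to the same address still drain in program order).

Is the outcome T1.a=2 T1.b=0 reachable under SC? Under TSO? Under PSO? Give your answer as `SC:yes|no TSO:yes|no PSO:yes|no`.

SC:no TSO:no PSO:yes

outcome vector order: (T1.a,T1.b)
SC (3): (1,0) (1,2) (2,2)
TSO (3): (1,0) (1,2) (2,2)
PSO (4): (1,0) (1,2) (2,0) (2,2)
target (2,0) ∈ {PSO}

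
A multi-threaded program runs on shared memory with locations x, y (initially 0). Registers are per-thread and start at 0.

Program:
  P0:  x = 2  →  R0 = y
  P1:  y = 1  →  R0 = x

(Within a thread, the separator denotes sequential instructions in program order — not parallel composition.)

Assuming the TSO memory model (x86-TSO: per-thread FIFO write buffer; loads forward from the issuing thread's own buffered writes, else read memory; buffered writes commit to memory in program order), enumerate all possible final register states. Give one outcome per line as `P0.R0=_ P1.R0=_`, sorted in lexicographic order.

outcome vector order: (P0.R0,P1.R0)
|TSO outcomes| = 4

P0.R0=0 P1.R0=0
P0.R0=0 P1.R0=2
P0.R0=1 P1.R0=0
P0.R0=1 P1.R0=2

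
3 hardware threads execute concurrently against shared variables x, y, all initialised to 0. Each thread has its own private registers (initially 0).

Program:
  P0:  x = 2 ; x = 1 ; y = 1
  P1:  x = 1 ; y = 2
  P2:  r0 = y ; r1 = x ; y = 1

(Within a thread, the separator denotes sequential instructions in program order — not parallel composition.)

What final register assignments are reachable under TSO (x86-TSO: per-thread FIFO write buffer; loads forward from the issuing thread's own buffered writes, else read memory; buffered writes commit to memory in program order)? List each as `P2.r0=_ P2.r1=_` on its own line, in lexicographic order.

P2.r0=0 P2.r1=0
P2.r0=0 P2.r1=1
P2.r0=0 P2.r1=2
P2.r0=1 P2.r1=1
P2.r0=2 P2.r1=1
P2.r0=2 P2.r1=2

outcome vector order: (P2.r0,P2.r1)
|TSO outcomes| = 6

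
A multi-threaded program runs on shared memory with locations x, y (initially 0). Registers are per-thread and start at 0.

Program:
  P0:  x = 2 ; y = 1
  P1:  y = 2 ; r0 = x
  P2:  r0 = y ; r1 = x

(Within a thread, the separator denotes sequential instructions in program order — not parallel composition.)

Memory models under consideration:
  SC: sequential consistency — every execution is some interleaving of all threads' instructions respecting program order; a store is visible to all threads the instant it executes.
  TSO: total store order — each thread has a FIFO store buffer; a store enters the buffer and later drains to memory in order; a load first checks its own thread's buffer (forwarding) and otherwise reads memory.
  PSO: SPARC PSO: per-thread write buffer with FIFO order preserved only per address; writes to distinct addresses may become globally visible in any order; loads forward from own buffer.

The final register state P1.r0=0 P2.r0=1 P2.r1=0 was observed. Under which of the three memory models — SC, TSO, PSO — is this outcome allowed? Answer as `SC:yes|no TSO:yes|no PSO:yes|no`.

outcome vector order: (P1.r0,P2.r0,P2.r1)
under SC → <0 0 0>; <0 0 2>; <0 1 2>; <0 2 0>; <0 2 2>; <2 0 0>; <2 0 2>; <2 1 2>; <2 2 0>; <2 2 2>
under TSO → <0 0 0>; <0 0 2>; <0 1 2>; <0 2 0>; <0 2 2>; <2 0 0>; <2 0 2>; <2 1 2>; <2 2 0>; <2 2 2>
under PSO → <0 0 0>; <0 0 2>; <0 1 0>; <0 1 2>; <0 2 0>; <0 2 2>; <2 0 0>; <2 0 2>; <2 1 0>; <2 1 2>; <2 2 0>; <2 2 2>
target <0 1 0> ∈ {PSO}

SC:no TSO:no PSO:yes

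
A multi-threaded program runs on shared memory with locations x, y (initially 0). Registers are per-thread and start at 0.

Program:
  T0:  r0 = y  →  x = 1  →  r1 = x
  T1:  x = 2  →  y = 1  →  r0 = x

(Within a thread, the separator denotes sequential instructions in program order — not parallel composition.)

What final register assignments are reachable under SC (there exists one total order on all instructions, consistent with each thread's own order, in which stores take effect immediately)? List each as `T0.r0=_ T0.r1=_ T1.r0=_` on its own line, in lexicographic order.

outcome vector order: (T0.r0,T0.r1,T1.r0)
|SC outcomes| = 5

T0.r0=0 T0.r1=1 T1.r0=1
T0.r0=0 T0.r1=1 T1.r0=2
T0.r0=0 T0.r1=2 T1.r0=2
T0.r0=1 T0.r1=1 T1.r0=1
T0.r0=1 T0.r1=1 T1.r0=2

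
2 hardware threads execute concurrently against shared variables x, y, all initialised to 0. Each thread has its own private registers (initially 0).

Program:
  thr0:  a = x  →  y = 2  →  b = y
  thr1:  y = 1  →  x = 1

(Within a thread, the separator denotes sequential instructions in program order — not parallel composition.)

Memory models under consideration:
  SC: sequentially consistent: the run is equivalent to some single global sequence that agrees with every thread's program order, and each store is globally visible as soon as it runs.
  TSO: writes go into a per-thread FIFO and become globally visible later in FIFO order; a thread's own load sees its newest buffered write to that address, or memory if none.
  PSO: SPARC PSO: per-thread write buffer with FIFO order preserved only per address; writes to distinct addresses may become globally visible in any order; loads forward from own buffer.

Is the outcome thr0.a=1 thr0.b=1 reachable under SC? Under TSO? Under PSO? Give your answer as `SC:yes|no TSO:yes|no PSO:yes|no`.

outcome vector order: (thr0.a,thr0.b)
under SC → 0/1; 0/2; 1/2
under TSO → 0/1; 0/2; 1/2
under PSO → 0/1; 0/2; 1/1; 1/2
target 1/1 ∈ {PSO}

SC:no TSO:no PSO:yes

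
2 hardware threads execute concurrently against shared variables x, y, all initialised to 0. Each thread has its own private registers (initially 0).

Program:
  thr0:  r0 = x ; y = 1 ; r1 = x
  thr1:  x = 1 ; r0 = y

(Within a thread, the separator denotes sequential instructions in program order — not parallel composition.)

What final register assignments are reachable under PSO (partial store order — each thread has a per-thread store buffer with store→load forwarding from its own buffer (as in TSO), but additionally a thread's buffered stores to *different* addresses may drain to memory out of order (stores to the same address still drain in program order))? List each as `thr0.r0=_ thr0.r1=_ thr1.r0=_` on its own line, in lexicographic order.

thr0.r0=0 thr0.r1=0 thr1.r0=0
thr0.r0=0 thr0.r1=0 thr1.r0=1
thr0.r0=0 thr0.r1=1 thr1.r0=0
thr0.r0=0 thr0.r1=1 thr1.r0=1
thr0.r0=1 thr0.r1=1 thr1.r0=0
thr0.r0=1 thr0.r1=1 thr1.r0=1

outcome vector order: (thr0.r0,thr0.r1,thr1.r0)
|PSO outcomes| = 6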